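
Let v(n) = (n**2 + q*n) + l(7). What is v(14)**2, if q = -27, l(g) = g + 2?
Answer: 29929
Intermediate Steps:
l(g) = 2 + g
v(n) = 9 + n**2 - 27*n (v(n) = (n**2 - 27*n) + (2 + 7) = (n**2 - 27*n) + 9 = 9 + n**2 - 27*n)
v(14)**2 = (9 + 14**2 - 27*14)**2 = (9 + 196 - 378)**2 = (-173)**2 = 29929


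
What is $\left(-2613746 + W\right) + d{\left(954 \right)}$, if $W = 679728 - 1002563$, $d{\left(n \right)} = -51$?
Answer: $-2936632$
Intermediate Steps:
$W = -322835$
$\left(-2613746 + W\right) + d{\left(954 \right)} = \left(-2613746 - 322835\right) - 51 = -2936581 - 51 = -2936632$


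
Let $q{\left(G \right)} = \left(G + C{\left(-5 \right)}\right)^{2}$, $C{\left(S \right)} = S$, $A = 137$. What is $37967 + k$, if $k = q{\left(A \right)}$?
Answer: $55391$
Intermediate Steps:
$q{\left(G \right)} = \left(-5 + G\right)^{2}$ ($q{\left(G \right)} = \left(G - 5\right)^{2} = \left(-5 + G\right)^{2}$)
$k = 17424$ ($k = \left(-5 + 137\right)^{2} = 132^{2} = 17424$)
$37967 + k = 37967 + 17424 = 55391$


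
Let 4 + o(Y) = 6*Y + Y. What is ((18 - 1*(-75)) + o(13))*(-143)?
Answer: -25740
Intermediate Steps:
o(Y) = -4 + 7*Y (o(Y) = -4 + (6*Y + Y) = -4 + 7*Y)
((18 - 1*(-75)) + o(13))*(-143) = ((18 - 1*(-75)) + (-4 + 7*13))*(-143) = ((18 + 75) + (-4 + 91))*(-143) = (93 + 87)*(-143) = 180*(-143) = -25740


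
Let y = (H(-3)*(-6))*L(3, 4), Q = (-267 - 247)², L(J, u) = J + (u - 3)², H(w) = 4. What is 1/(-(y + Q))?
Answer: -1/264100 ≈ -3.7864e-6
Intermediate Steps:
L(J, u) = J + (-3 + u)²
Q = 264196 (Q = (-514)² = 264196)
y = -96 (y = (4*(-6))*(3 + (-3 + 4)²) = -24*(3 + 1²) = -24*(3 + 1) = -24*4 = -96)
1/(-(y + Q)) = 1/(-(-96 + 264196)) = 1/(-1*264100) = 1/(-264100) = -1/264100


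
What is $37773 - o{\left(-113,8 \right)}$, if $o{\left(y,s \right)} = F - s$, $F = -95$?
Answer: $37876$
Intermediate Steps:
$o{\left(y,s \right)} = -95 - s$
$37773 - o{\left(-113,8 \right)} = 37773 - \left(-95 - 8\right) = 37773 - -103 = 37773 + 103 = 37876$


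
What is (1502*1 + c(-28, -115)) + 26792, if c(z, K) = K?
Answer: 28179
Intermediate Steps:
(1502*1 + c(-28, -115)) + 26792 = (1502*1 - 115) + 26792 = (1502 - 115) + 26792 = 1387 + 26792 = 28179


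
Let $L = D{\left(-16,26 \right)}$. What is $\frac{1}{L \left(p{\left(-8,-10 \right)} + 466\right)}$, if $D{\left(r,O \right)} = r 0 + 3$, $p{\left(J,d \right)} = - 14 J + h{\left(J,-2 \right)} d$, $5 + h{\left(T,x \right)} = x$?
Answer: $\frac{1}{1944} \approx 0.0005144$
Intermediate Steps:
$h{\left(T,x \right)} = -5 + x$
$p{\left(J,d \right)} = - 14 J - 7 d$ ($p{\left(J,d \right)} = - 14 J + \left(-5 - 2\right) d = - 14 J - 7 d$)
$D{\left(r,O \right)} = 3$ ($D{\left(r,O \right)} = 0 + 3 = 3$)
$L = 3$
$\frac{1}{L \left(p{\left(-8,-10 \right)} + 466\right)} = \frac{1}{3 \left(\left(\left(-14\right) \left(-8\right) - -70\right) + 466\right)} = \frac{1}{3 \left(\left(112 + 70\right) + 466\right)} = \frac{1}{3 \left(182 + 466\right)} = \frac{1}{3 \cdot 648} = \frac{1}{1944}$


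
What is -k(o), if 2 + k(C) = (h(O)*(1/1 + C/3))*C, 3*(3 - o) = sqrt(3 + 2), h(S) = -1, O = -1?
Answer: 221/27 - sqrt(5) ≈ 5.9491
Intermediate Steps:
o = 3 - sqrt(5)/3 (o = 3 - sqrt(3 + 2)/3 = 3 - sqrt(5)/3 ≈ 2.2546)
k(C) = -2 + C*(-1 - C/3) (k(C) = -2 + (-(1/1 + C/3))*C = -2 + (-(1*1 + C*(1/3)))*C = -2 + (-(1 + C/3))*C = -2 + (-1 - C/3)*C = -2 + C*(-1 - C/3))
-k(o) = -(-2 - (3 - sqrt(5)/3) - (3 - sqrt(5)/3)**2/3) = -(-2 + (-3 + sqrt(5)/3) - (3 - sqrt(5)/3)**2/3) = -(-5 - (3 - sqrt(5)/3)**2/3 + sqrt(5)/3) = 5 - sqrt(5)/3 + (3 - sqrt(5)/3)**2/3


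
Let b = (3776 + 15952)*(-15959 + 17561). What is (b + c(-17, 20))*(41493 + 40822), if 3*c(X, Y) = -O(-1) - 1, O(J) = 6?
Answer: 7804512421715/3 ≈ 2.6015e+12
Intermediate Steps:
b = 31604256 (b = 19728*1602 = 31604256)
c(X, Y) = -7/3 (c(X, Y) = (-1*6 - 1)/3 = (-6 - 1)/3 = (1/3)*(-7) = -7/3)
(b + c(-17, 20))*(41493 + 40822) = (31604256 - 7/3)*(41493 + 40822) = (94812761/3)*82315 = 7804512421715/3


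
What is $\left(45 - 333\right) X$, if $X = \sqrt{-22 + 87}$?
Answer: $- 288 \sqrt{65} \approx -2321.9$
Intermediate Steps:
$X = \sqrt{65} \approx 8.0623$
$\left(45 - 333\right) X = \left(45 - 333\right) \sqrt{65} = - 288 \sqrt{65}$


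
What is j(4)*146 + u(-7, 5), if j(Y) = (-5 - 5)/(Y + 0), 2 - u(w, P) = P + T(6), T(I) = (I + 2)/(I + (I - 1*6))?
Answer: -1108/3 ≈ -369.33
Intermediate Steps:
T(I) = (2 + I)/(-6 + 2*I) (T(I) = (2 + I)/(I + (I - 6)) = (2 + I)/(I + (-6 + I)) = (2 + I)/(-6 + 2*I))
u(w, P) = ⅔ - P (u(w, P) = 2 - (P + (2 + 6)/(2*(-3 + 6))) = 2 - (P + (½)*8/3) = 2 - (P + (½)*(⅓)*8) = 2 - (P + 4/3) = 2 - (4/3 + P) = 2 + (-4/3 - P) = ⅔ - P)
j(Y) = -10/Y
j(4)*146 + u(-7, 5) = -10/4*146 + (⅔ - 1*5) = -10*¼*146 + (⅔ - 5) = -5/2*146 - 13/3 = -365 - 13/3 = -1108/3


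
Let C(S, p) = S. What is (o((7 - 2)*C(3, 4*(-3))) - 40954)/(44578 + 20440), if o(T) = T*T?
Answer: -40729/65018 ≈ -0.62643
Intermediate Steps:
o(T) = T**2
(o((7 - 2)*C(3, 4*(-3))) - 40954)/(44578 + 20440) = (((7 - 2)*3)**2 - 40954)/(44578 + 20440) = ((5*3)**2 - 40954)/65018 = (15**2 - 40954)*(1/65018) = (225 - 40954)*(1/65018) = -40729*1/65018 = -40729/65018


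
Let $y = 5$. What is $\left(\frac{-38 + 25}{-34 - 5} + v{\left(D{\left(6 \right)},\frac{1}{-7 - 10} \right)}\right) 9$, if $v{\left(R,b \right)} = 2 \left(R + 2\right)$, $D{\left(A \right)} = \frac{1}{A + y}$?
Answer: $\frac{447}{11} \approx 40.636$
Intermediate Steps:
$D{\left(A \right)} = \frac{1}{5 + A}$ ($D{\left(A \right)} = \frac{1}{A + 5} = \frac{1}{5 + A}$)
$v{\left(R,b \right)} = 4 + 2 R$ ($v{\left(R,b \right)} = 2 \left(2 + R\right) = 4 + 2 R$)
$\left(\frac{-38 + 25}{-34 - 5} + v{\left(D{\left(6 \right)},\frac{1}{-7 - 10} \right)}\right) 9 = \left(\frac{-38 + 25}{-34 - 5} + \left(4 + \frac{2}{5 + 6}\right)\right) 9 = \left(- \frac{13}{-39} + \left(4 + \frac{2}{11}\right)\right) 9 = \left(\left(-13\right) \left(- \frac{1}{39}\right) + \left(4 + 2 \cdot \frac{1}{11}\right)\right) 9 = \left(\frac{1}{3} + \left(4 + \frac{2}{11}\right)\right) 9 = \left(\frac{1}{3} + \frac{46}{11}\right) 9 = \frac{149}{33} \cdot 9 = \frac{447}{11}$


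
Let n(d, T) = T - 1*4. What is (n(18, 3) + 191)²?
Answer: 36100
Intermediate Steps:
n(d, T) = -4 + T (n(d, T) = T - 4 = -4 + T)
(n(18, 3) + 191)² = ((-4 + 3) + 191)² = (-1 + 191)² = 190² = 36100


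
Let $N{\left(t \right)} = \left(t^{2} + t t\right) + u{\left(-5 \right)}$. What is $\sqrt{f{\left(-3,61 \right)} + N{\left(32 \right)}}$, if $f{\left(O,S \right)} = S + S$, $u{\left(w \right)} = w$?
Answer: $\sqrt{2165} \approx 46.53$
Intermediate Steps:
$N{\left(t \right)} = -5 + 2 t^{2}$ ($N{\left(t \right)} = \left(t^{2} + t t\right) - 5 = \left(t^{2} + t^{2}\right) - 5 = 2 t^{2} - 5 = -5 + 2 t^{2}$)
$f{\left(O,S \right)} = 2 S$
$\sqrt{f{\left(-3,61 \right)} + N{\left(32 \right)}} = \sqrt{2 \cdot 61 - \left(5 - 2 \cdot 32^{2}\right)} = \sqrt{122 + \left(-5 + 2 \cdot 1024\right)} = \sqrt{122 + \left(-5 + 2048\right)} = \sqrt{122 + 2043} = \sqrt{2165}$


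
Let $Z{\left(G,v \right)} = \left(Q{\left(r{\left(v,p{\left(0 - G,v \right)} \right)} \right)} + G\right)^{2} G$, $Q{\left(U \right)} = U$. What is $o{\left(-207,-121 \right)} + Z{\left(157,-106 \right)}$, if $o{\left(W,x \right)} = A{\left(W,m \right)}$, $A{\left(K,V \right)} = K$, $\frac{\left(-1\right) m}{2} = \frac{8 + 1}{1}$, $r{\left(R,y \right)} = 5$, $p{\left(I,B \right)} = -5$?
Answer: $4120101$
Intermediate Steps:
$m = -18$ ($m = - 2 \frac{8 + 1}{1} = - 2 \cdot 9 \cdot 1 = \left(-2\right) 9 = -18$)
$Z{\left(G,v \right)} = G \left(5 + G\right)^{2}$ ($Z{\left(G,v \right)} = \left(5 + G\right)^{2} G = G \left(5 + G\right)^{2}$)
$o{\left(W,x \right)} = W$
$o{\left(-207,-121 \right)} + Z{\left(157,-106 \right)} = -207 + 157 \left(5 + 157\right)^{2} = -207 + 157 \cdot 162^{2} = -207 + 157 \cdot 26244 = -207 + 4120308 = 4120101$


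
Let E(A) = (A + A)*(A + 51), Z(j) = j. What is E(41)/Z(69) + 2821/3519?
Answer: 387565/3519 ≈ 110.14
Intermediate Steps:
E(A) = 2*A*(51 + A) (E(A) = (2*A)*(51 + A) = 2*A*(51 + A))
E(41)/Z(69) + 2821/3519 = (2*41*(51 + 41))/69 + 2821/3519 = (2*41*92)*(1/69) + 2821*(1/3519) = 7544*(1/69) + 2821/3519 = 328/3 + 2821/3519 = 387565/3519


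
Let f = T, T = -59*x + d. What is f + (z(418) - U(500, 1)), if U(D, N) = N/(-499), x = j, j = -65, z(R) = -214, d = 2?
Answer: 1807878/499 ≈ 3623.0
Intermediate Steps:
x = -65
U(D, N) = -N/499 (U(D, N) = N*(-1/499) = -N/499)
T = 3837 (T = -59*(-65) + 2 = 3835 + 2 = 3837)
f = 3837
f + (z(418) - U(500, 1)) = 3837 + (-214 - (-1)/499) = 3837 + (-214 - 1*(-1/499)) = 3837 + (-214 + 1/499) = 3837 - 106785/499 = 1807878/499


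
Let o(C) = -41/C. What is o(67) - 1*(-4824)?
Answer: 323167/67 ≈ 4823.4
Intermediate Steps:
o(67) - 1*(-4824) = -41/67 - 1*(-4824) = -41*1/67 + 4824 = -41/67 + 4824 = 323167/67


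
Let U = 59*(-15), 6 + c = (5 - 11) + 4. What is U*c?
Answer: 7080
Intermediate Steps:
c = -8 (c = -6 + ((5 - 11) + 4) = -6 + (-6 + 4) = -6 - 2 = -8)
U = -885
U*c = -885*(-8) = 7080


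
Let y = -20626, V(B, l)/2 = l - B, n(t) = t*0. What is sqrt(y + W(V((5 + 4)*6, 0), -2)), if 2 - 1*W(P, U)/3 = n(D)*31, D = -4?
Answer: 2*I*sqrt(5155) ≈ 143.6*I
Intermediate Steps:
n(t) = 0
V(B, l) = -2*B + 2*l (V(B, l) = 2*(l - B) = -2*B + 2*l)
W(P, U) = 6 (W(P, U) = 6 - 0*31 = 6 - 3*0 = 6 + 0 = 6)
sqrt(y + W(V((5 + 4)*6, 0), -2)) = sqrt(-20626 + 6) = sqrt(-20620) = 2*I*sqrt(5155)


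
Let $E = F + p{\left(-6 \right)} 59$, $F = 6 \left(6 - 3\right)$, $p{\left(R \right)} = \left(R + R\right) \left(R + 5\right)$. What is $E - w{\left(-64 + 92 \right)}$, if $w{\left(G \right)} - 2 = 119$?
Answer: $605$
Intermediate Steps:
$w{\left(G \right)} = 121$ ($w{\left(G \right)} = 2 + 119 = 121$)
$p{\left(R \right)} = 2 R \left(5 + R\right)$
$F = 18$ ($F = 6 \cdot 3 = 18$)
$E = 726$ ($E = 18 + 2 \left(-6\right) \left(5 - 6\right) 59 = 18 + 2 \left(-6\right) \left(-1\right) 59 = 18 + 12 \cdot 59 = 18 + 708 = 726$)
$E - w{\left(-64 + 92 \right)} = 726 - 121 = 605$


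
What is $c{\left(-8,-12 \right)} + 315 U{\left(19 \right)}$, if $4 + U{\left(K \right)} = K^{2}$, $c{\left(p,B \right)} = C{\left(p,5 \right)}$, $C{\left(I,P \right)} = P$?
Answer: $112460$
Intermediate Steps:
$c{\left(p,B \right)} = 5$
$U{\left(K \right)} = -4 + K^{2}$
$c{\left(-8,-12 \right)} + 315 U{\left(19 \right)} = 5 + 315 \left(-4 + 19^{2}\right) = 5 + 315 \left(-4 + 361\right) = 5 + 315 \cdot 357 = 5 + 112455 = 112460$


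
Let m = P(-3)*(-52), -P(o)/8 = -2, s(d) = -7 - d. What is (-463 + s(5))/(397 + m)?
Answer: 95/87 ≈ 1.0920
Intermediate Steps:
P(o) = 16 (P(o) = -8*(-2) = 16)
m = -832 (m = 16*(-52) = -832)
(-463 + s(5))/(397 + m) = (-463 + (-7 - 1*5))/(397 - 832) = (-463 + (-7 - 5))/(-435) = (-463 - 12)*(-1/435) = -475*(-1/435) = 95/87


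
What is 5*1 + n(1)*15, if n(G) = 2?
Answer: 35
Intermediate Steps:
5*1 + n(1)*15 = 5*1 + 2*15 = 5 + 30 = 35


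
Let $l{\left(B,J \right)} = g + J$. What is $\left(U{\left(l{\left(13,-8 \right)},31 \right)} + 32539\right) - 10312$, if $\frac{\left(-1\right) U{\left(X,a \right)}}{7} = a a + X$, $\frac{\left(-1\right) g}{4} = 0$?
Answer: $15556$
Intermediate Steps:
$g = 0$ ($g = \left(-4\right) 0 = 0$)
$l{\left(B,J \right)} = J$ ($l{\left(B,J \right)} = 0 + J = J$)
$U{\left(X,a \right)} = - 7 X - 7 a^{2}$ ($U{\left(X,a \right)} = - 7 \left(a a + X\right) = - 7 \left(a^{2} + X\right) = - 7 \left(X + a^{2}\right) = - 7 X - 7 a^{2}$)
$\left(U{\left(l{\left(13,-8 \right)},31 \right)} + 32539\right) - 10312 = \left(\left(\left(-7\right) \left(-8\right) - 7 \cdot 31^{2}\right) + 32539\right) - 10312 = \left(\left(56 - 6727\right) + 32539\right) - 10312 = \left(-6671 + 32539\right) - 10312 = 25868 - 10312 = 15556$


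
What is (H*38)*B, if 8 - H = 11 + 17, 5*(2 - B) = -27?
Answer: -5624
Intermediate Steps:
B = 37/5 (B = 2 - ⅕*(-27) = 2 + 27/5 = 37/5 ≈ 7.4000)
H = -20 (H = 8 - (11 + 17) = 8 - 1*28 = 8 - 28 = -20)
(H*38)*B = -20*38*(37/5) = -760*37/5 = -5624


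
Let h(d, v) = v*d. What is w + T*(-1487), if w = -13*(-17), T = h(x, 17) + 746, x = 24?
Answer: -1715777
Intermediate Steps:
h(d, v) = d*v
T = 1154 (T = 24*17 + 746 = 408 + 746 = 1154)
w = 221
w + T*(-1487) = 221 + 1154*(-1487) = 221 - 1715998 = -1715777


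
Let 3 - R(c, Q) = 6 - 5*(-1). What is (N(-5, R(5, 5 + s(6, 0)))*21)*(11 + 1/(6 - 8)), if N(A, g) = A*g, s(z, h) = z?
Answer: 8820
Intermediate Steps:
R(c, Q) = -8 (R(c, Q) = 3 - (6 - 5*(-1)) = 3 - (6 + 5) = 3 - 1*11 = 3 - 11 = -8)
(N(-5, R(5, 5 + s(6, 0)))*21)*(11 + 1/(6 - 8)) = (-5*(-8)*21)*(11 + 1/(6 - 8)) = (40*21)*(11 + 1/(-2)) = 840*(11 - ½) = 840*(21/2) = 8820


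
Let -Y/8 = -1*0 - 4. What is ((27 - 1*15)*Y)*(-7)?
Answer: -2688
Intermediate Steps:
Y = 32 (Y = -8*(-1*0 - 4) = -8*(0 - 4) = -8*(-4) = 32)
((27 - 1*15)*Y)*(-7) = ((27 - 1*15)*32)*(-7) = ((27 - 15)*32)*(-7) = (12*32)*(-7) = 384*(-7) = -2688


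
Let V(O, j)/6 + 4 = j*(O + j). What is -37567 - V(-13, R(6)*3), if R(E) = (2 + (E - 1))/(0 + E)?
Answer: -74687/2 ≈ -37344.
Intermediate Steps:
R(E) = (1 + E)/E (R(E) = (2 + (-1 + E))/E = (1 + E)/E)
V(O, j) = -24 + 6*j*(O + j) (V(O, j) = -24 + 6*(j*(O + j)) = -24 + 6*j*(O + j))
-37567 - V(-13, R(6)*3) = -37567 - (-24 + 6*(((1 + 6)/6)*3)**2 + 6*(-13)*(((1 + 6)/6)*3)) = -37567 - (-24 + 6*(((1/6)*7)*3)**2 + 6*(-13)*(((1/6)*7)*3)) = -37567 - (-24 + 6*((7/6)*3)**2 + 6*(-13)*((7/6)*3)) = -37567 - (-24 + 6*(7/2)**2 + 6*(-13)*(7/2)) = -37567 - (-24 + 6*(49/4) - 273) = -37567 - (-24 + 147/2 - 273) = -37567 - 1*(-447/2) = -37567 + 447/2 = -74687/2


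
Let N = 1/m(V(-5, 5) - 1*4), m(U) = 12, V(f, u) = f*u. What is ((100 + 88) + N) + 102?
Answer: 3481/12 ≈ 290.08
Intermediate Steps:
N = 1/12 ≈ 0.083333
((100 + 88) + N) + 102 = ((100 + 88) + 1/12) + 102 = (188 + 1/12) + 102 = 2257/12 + 102 = 3481/12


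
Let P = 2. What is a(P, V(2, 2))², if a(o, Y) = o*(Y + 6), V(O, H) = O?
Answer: 256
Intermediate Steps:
a(o, Y) = o*(6 + Y)
a(P, V(2, 2))² = (2*(6 + 2))² = (2*8)² = 16² = 256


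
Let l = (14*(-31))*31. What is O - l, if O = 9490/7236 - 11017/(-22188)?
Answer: 180030153517/13379364 ≈ 13456.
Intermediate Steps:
l = -13454 (l = -434*31 = -13454)
O = 24190261/13379364 (O = 9490*(1/7236) - 11017*(-1/22188) = 4745/3618 + 11017/22188 = 24190261/13379364 ≈ 1.8080)
O - l = 24190261/13379364 - 1*(-13454) = 24190261/13379364 + 13454 = 180030153517/13379364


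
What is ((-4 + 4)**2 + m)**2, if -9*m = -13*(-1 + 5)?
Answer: 2704/81 ≈ 33.383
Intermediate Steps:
m = 52/9 (m = -(-13)*(-1 + 5)/9 = -(-13)*4/9 = -1/9*(-52) = 52/9 ≈ 5.7778)
((-4 + 4)**2 + m)**2 = ((-4 + 4)**2 + 52/9)**2 = (0**2 + 52/9)**2 = (0 + 52/9)**2 = (52/9)**2 = 2704/81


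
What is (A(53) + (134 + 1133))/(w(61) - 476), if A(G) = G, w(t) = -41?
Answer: -120/47 ≈ -2.5532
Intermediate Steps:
(A(53) + (134 + 1133))/(w(61) - 476) = (53 + (134 + 1133))/(-41 - 476) = (53 + 1267)/(-517) = 1320*(-1/517) = -120/47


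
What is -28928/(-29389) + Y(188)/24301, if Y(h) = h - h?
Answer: 28928/29389 ≈ 0.98431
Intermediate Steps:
Y(h) = 0
-28928/(-29389) + Y(188)/24301 = -28928/(-29389) + 0/24301 = -28928*(-1/29389) + 0*(1/24301) = 28928/29389 + 0 = 28928/29389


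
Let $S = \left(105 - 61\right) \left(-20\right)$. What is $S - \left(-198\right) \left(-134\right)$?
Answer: $-27412$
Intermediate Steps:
$S = -880$ ($S = 44 \left(-20\right) = -880$)
$S - \left(-198\right) \left(-134\right) = -880 - \left(-198\right) \left(-134\right) = -880 - 26532 = -27412$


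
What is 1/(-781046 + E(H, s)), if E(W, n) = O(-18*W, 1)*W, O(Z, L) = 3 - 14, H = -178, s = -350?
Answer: -1/779088 ≈ -1.2836e-6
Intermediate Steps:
O(Z, L) = -11
E(W, n) = -11*W
1/(-781046 + E(H, s)) = 1/(-781046 - 11*(-178)) = 1/(-781046 + 1958) = 1/(-779088) = -1/779088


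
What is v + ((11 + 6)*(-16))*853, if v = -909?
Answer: -232925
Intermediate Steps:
v + ((11 + 6)*(-16))*853 = -909 + ((11 + 6)*(-16))*853 = -909 + (17*(-16))*853 = -909 - 272*853 = -909 - 232016 = -232925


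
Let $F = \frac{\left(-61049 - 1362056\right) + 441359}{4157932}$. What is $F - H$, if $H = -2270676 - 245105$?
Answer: $\frac{5230222671573}{2078966} \approx 2.5158 \cdot 10^{6}$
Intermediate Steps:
$H = -2515781$
$F = - \frac{490873}{2078966}$ ($F = \left(-1423105 + 441359\right) \frac{1}{4157932} = \left(-981746\right) \frac{1}{4157932} = - \frac{490873}{2078966} \approx -0.23611$)
$F - H = - \frac{490873}{2078966} - -2515781 = - \frac{490873}{2078966} + 2515781 = \frac{5230222671573}{2078966}$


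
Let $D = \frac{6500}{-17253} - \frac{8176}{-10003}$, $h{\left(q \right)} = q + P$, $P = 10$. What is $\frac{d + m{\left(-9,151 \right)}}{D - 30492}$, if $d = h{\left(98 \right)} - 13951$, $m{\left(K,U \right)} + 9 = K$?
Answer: $\frac{341736537357}{751755279200} \approx 0.45458$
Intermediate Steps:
$h{\left(q \right)} = 10 + q$ ($h{\left(q \right)} = q + 10 = 10 + q$)
$m{\left(K,U \right)} = -9 + K$
$d = -13843$ ($d = \left(10 + 98\right) - 13951 = 108 - 13951 = -13843$)
$D = \frac{10863004}{24654537}$ ($D = 6500 \left(- \frac{1}{17253}\right) - - \frac{1168}{1429} = - \frac{6500}{17253} + \frac{1168}{1429} = \frac{10863004}{24654537} \approx 0.44061$)
$\frac{d + m{\left(-9,151 \right)}}{D - 30492} = \frac{-13843 - 18}{\frac{10863004}{24654537} - 30492} = \frac{-13843 - 18}{- \frac{751755279200}{24654537}} = \left(-13861\right) \left(- \frac{24654537}{751755279200}\right) = \frac{341736537357}{751755279200}$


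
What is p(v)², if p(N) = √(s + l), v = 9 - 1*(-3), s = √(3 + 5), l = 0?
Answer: 2*√2 ≈ 2.8284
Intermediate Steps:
s = 2*√2 (s = √8 = 2*√2 ≈ 2.8284)
v = 12 (v = 9 + 3 = 12)
p(N) = 2^(¾) (p(N) = √(2*√2 + 0) = √(2*√2) = 2^(¾))
p(v)² = (2^(¾))² = 2*√2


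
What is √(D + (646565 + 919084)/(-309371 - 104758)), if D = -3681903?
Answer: 4*I*√4385121025433601/138043 ≈ 1918.8*I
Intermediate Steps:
√(D + (646565 + 919084)/(-309371 - 104758)) = √(-3681903 + (646565 + 919084)/(-309371 - 104758)) = √(-3681903 + 1565649/(-414129)) = √(-3681903 + 1565649*(-1/414129)) = √(-3681903 - 521883/138043) = √(-508261457712/138043) = 4*I*√4385121025433601/138043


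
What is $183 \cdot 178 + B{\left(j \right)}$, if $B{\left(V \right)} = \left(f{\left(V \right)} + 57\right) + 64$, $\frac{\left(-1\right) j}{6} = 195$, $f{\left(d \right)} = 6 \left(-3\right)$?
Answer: $32677$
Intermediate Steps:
$f{\left(d \right)} = -18$
$j = -1170$ ($j = \left(-6\right) 195 = -1170$)
$B{\left(V \right)} = 103$ ($B{\left(V \right)} = \left(-18 + 57\right) + 64 = 39 + 64 = 103$)
$183 \cdot 178 + B{\left(j \right)} = 183 \cdot 178 + 103 = 32574 + 103 = 32677$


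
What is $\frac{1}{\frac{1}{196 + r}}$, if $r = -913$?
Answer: $-717$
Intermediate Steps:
$\frac{1}{\frac{1}{196 + r}} = \frac{1}{\frac{1}{196 - 913}} = \frac{1}{\frac{1}{-717}} = \frac{1}{- \frac{1}{717}} = -717$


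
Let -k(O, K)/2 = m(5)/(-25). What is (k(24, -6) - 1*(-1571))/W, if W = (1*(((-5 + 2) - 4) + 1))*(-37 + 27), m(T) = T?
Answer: 2619/100 ≈ 26.190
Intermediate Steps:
W = 60 (W = (1*((-3 - 4) + 1))*(-10) = (1*(-7 + 1))*(-10) = (1*(-6))*(-10) = -6*(-10) = 60)
k(O, K) = ⅖ (k(O, K) = -10/(-25) = -10*(-1)/25 = -2*(-⅕) = ⅖)
(k(24, -6) - 1*(-1571))/W = (⅖ - 1*(-1571))/60 = (⅖ + 1571)*(1/60) = (7857/5)*(1/60) = 2619/100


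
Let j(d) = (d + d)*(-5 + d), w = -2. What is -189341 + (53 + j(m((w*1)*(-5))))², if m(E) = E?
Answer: -165932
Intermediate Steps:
j(d) = 2*d*(-5 + d) (j(d) = (2*d)*(-5 + d) = 2*d*(-5 + d))
-189341 + (53 + j(m((w*1)*(-5))))² = -189341 + (53 + 2*(-2*1*(-5))*(-5 - 2*1*(-5)))² = -189341 + (53 + 2*(-2*(-5))*(-5 - 2*(-5)))² = -189341 + (53 + 2*10*(-5 + 10))² = -189341 + (53 + 2*10*5)² = -189341 + (53 + 100)² = -189341 + 153² = -189341 + 23409 = -165932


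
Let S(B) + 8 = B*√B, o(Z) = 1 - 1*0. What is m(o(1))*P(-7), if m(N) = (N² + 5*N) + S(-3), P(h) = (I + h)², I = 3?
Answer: -32 - 48*I*√3 ≈ -32.0 - 83.138*I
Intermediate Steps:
o(Z) = 1 (o(Z) = 1 + 0 = 1)
P(h) = (3 + h)²
S(B) = -8 + B^(3/2) (S(B) = -8 + B*√B = -8 + B^(3/2))
m(N) = -8 + N² + 5*N - 3*I*√3 (m(N) = (N² + 5*N) + (-8 + (-3)^(3/2)) = (N² + 5*N) + (-8 - 3*I*√3) = -8 + N² + 5*N - 3*I*√3)
m(o(1))*P(-7) = (-8 + 1² + 5*1 - 3*I*√3)*(3 - 7)² = (-8 + 1 + 5 - 3*I*√3)*(-4)² = (-2 - 3*I*√3)*16 = -32 - 48*I*√3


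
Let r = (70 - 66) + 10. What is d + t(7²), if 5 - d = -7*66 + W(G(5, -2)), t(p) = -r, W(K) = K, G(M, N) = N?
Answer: 455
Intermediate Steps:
r = 14 (r = 4 + 10 = 14)
t(p) = -14 (t(p) = -1*14 = -14)
d = 469 (d = 5 - (-7*66 - 2) = 5 - (-462 - 2) = 5 - 1*(-464) = 5 + 464 = 469)
d + t(7²) = 469 - 14 = 455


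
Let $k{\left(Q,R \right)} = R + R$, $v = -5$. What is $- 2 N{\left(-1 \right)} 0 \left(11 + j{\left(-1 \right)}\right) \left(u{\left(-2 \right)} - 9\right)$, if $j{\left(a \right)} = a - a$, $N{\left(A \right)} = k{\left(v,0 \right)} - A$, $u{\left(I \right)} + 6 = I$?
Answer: $0$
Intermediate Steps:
$k{\left(Q,R \right)} = 2 R$
$u{\left(I \right)} = -6 + I$
$N{\left(A \right)} = - A$ ($N{\left(A \right)} = 2 \cdot 0 - A = 0 - A = - A$)
$j{\left(a \right)} = 0$
$- 2 N{\left(-1 \right)} 0 \left(11 + j{\left(-1 \right)}\right) \left(u{\left(-2 \right)} - 9\right) = - 2 \left(\left(-1\right) \left(-1\right)\right) 0 \left(11 + 0\right) \left(\left(-6 - 2\right) - 9\right) = \left(-2\right) 1 \cdot 0 \cdot 11 \left(-8 - 9\right) = \left(-2\right) 0 \cdot 11 \left(-17\right) = 0 \left(-187\right) = 0$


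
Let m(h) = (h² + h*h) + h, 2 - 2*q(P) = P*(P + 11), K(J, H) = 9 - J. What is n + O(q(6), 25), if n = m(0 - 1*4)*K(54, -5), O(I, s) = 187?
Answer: -1073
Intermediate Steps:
q(P) = 1 - P*(11 + P)/2 (q(P) = 1 - P*(P + 11)/2 = 1 - P*(11 + P)/2)
m(h) = h + 2*h² (m(h) = (h² + h²) + h = 2*h² + h = h + 2*h²)
n = -1260 (n = ((0 - 1*4)*(1 + 2*(0 - 1*4)))*(9 - 1*54) = ((0 - 4)*(1 + 2*(0 - 4)))*(9 - 54) = -4*(1 + 2*(-4))*(-45) = -4*(1 - 8)*(-45) = -4*(-7)*(-45) = 28*(-45) = -1260)
n + O(q(6), 25) = -1260 + 187 = -1073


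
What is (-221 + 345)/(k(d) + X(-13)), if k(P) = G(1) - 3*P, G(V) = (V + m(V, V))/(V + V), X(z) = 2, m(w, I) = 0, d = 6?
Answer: -8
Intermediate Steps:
G(V) = 1/2 (G(V) = (V + 0)/(V + V) = V/((2*V)) = V*(1/(2*V)) = 1/2)
k(P) = 1/2 - 3*P
(-221 + 345)/(k(d) + X(-13)) = (-221 + 345)/((1/2 - 3*6) + 2) = 124/((1/2 - 18) + 2) = 124/(-35/2 + 2) = 124/(-31/2) = 124*(-2/31) = -8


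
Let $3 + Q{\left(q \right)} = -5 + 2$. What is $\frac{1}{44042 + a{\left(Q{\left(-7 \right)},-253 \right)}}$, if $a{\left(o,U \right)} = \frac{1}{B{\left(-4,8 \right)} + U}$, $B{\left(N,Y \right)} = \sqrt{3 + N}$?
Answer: $\frac{2819128167}{124160031588389} + \frac{i}{124160031588389} \approx 2.2706 \cdot 10^{-5} + 8.0541 \cdot 10^{-15} i$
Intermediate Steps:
$Q{\left(q \right)} = -6$ ($Q{\left(q \right)} = -3 + \left(-5 + 2\right) = -3 - 3 = -6$)
$a{\left(o,U \right)} = \frac{1}{i + U}$ ($a{\left(o,U \right)} = \frac{1}{\sqrt{3 - 4} + U} = \frac{1}{\sqrt{-1} + U} = \frac{1}{i + U}$)
$\frac{1}{44042 + a{\left(Q{\left(-7 \right)},-253 \right)}} = \frac{1}{44042 + \frac{1}{i - 253}} = \frac{1}{44042 + \frac{1}{-253 + i}} = \frac{1}{44042 + \frac{-253 - i}{64010}}$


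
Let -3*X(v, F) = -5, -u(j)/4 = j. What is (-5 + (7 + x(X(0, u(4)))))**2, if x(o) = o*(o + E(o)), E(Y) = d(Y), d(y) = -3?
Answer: 4/81 ≈ 0.049383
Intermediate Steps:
E(Y) = -3
u(j) = -4*j
X(v, F) = 5/3 (X(v, F) = -1/3*(-5) = 5/3)
x(o) = o*(-3 + o) (x(o) = o*(o - 3) = o*(-3 + o))
(-5 + (7 + x(X(0, u(4)))))**2 = (-5 + (7 + 5*(-3 + 5/3)/3))**2 = (-5 + (7 + (5/3)*(-4/3)))**2 = (-5 + (7 - 20/9))**2 = (-5 + 43/9)**2 = (-2/9)**2 = 4/81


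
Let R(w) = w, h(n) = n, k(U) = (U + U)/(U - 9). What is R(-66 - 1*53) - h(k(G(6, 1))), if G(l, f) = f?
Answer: -475/4 ≈ -118.75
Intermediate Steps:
k(U) = 2*U/(-9 + U) (k(U) = (2*U)/(-9 + U) = 2*U/(-9 + U))
R(-66 - 1*53) - h(k(G(6, 1))) = (-66 - 1*53) - 2/(-9 + 1) = (-66 - 53) - 2/(-8) = -119 - 2*(-1)/8 = -119 - 1*(-1/4) = -119 + 1/4 = -475/4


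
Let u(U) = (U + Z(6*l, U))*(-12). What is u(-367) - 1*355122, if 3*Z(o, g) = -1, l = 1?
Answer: -350714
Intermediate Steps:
Z(o, g) = -⅓ (Z(o, g) = (⅓)*(-1) = -⅓)
u(U) = 4 - 12*U (u(U) = (U - ⅓)*(-12) = (-⅓ + U)*(-12) = 4 - 12*U)
u(-367) - 1*355122 = (4 - 12*(-367)) - 1*355122 = (4 + 4404) - 355122 = 4408 - 355122 = -350714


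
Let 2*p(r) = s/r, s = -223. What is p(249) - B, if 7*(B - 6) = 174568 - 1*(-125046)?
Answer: -21318607/498 ≈ -42808.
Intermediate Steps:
B = 42808 (B = 6 + (174568 - 1*(-125046))/7 = 6 + (174568 + 125046)/7 = 6 + (1/7)*299614 = 6 + 42802 = 42808)
p(r) = -223/(2*r) (p(r) = (-223/r)/2 = -223/(2*r))
p(249) - B = -223/2/249 - 1*42808 = -223/2*1/249 - 42808 = -223/498 - 42808 = -21318607/498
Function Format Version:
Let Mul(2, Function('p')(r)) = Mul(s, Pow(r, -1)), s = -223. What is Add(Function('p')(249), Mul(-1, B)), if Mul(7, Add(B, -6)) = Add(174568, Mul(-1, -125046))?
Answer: Rational(-21318607, 498) ≈ -42808.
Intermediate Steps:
B = 42808 (B = Add(6, Mul(Rational(1, 7), Add(174568, Mul(-1, -125046)))) = Add(6, Mul(Rational(1, 7), Add(174568, 125046))) = Add(6, Mul(Rational(1, 7), 299614)) = Add(6, 42802) = 42808)
Function('p')(r) = Mul(Rational(-223, 2), Pow(r, -1)) (Function('p')(r) = Mul(Rational(1, 2), Mul(-223, Pow(r, -1))) = Mul(Rational(-223, 2), Pow(r, -1)))
Add(Function('p')(249), Mul(-1, B)) = Add(Mul(Rational(-223, 2), Pow(249, -1)), Mul(-1, 42808)) = Add(Mul(Rational(-223, 2), Rational(1, 249)), -42808) = Add(Rational(-223, 498), -42808) = Rational(-21318607, 498)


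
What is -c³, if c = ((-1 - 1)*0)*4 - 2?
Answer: 8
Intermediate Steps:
c = -2 (c = -2*0*4 - 2 = 0*4 - 2 = 0 - 2 = -2)
-c³ = -1*(-2)³ = -1*(-8) = 8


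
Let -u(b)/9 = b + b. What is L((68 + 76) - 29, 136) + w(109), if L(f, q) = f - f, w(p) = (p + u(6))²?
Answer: 1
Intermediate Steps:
u(b) = -18*b (u(b) = -9*(b + b) = -18*b)
w(p) = (-108 + p)² (w(p) = (p - 18*6)² = (p - 108)² = (-108 + p)²)
L(f, q) = 0
L((68 + 76) - 29, 136) + w(109) = 0 + (-108 + 109)² = 0 + 1² = 0 + 1 = 1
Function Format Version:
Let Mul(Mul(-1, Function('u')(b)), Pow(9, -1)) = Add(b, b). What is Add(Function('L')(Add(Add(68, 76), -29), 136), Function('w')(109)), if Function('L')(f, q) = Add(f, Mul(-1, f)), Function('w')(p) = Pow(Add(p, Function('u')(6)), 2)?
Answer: 1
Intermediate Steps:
Function('u')(b) = Mul(-18, b) (Function('u')(b) = Mul(-9, Add(b, b)) = Mul(-9, Mul(2, b)) = Mul(-18, b))
Function('w')(p) = Pow(Add(-108, p), 2) (Function('w')(p) = Pow(Add(p, Mul(-18, 6)), 2) = Pow(Add(p, -108), 2) = Pow(Add(-108, p), 2))
Function('L')(f, q) = 0
Add(Function('L')(Add(Add(68, 76), -29), 136), Function('w')(109)) = Add(0, Pow(Add(-108, 109), 2)) = Add(0, Pow(1, 2)) = Add(0, 1) = 1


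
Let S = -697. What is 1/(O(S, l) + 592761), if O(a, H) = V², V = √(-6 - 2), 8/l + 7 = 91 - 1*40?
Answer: 1/592753 ≈ 1.6870e-6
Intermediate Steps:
l = 2/11 (l = 8/(-7 + (91 - 1*40)) = 8/(-7 + (91 - 40)) = 8/(-7 + 51) = 8/44 = 8*(1/44) = 2/11 ≈ 0.18182)
V = 2*I*√2 (V = √(-8) = 2*I*√2 ≈ 2.8284*I)
O(a, H) = -8 (O(a, H) = (2*I*√2)² = -8)
1/(O(S, l) + 592761) = 1/(-8 + 592761) = 1/592753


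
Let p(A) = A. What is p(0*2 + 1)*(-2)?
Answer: -2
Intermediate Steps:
p(0*2 + 1)*(-2) = (0*2 + 1)*(-2) = (0 + 1)*(-2) = 1*(-2) = -2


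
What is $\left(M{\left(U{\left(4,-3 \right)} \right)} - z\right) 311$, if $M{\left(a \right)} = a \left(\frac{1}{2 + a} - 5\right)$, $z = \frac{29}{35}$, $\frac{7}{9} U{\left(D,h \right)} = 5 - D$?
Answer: $- \frac{1718897}{805} \approx -2135.3$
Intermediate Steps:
$U{\left(D,h \right)} = \frac{45}{7} - \frac{9 D}{7}$ ($U{\left(D,h \right)} = \frac{9 \left(5 - D\right)}{7} = \frac{45}{7} - \frac{9 D}{7}$)
$z = \frac{29}{35}$ ($z = 29 \cdot \frac{1}{35} = \frac{29}{35} \approx 0.82857$)
$M{\left(a \right)} = a \left(-5 + \frac{1}{2 + a}\right)$
$\left(M{\left(U{\left(4,-3 \right)} \right)} - z\right) 311 = \left(- \frac{\left(\frac{45}{7} - \frac{36}{7}\right) \left(9 + 5 \left(\frac{45}{7} - \frac{36}{7}\right)\right)}{2 + \left(\frac{45}{7} - \frac{36}{7}\right)} - \frac{29}{35}\right) 311 = \left(\left(-1\right) \frac{9}{7} \frac{1}{2 + \frac{9}{7}} \left(9 + 5 \cdot \frac{9}{7}\right) - \frac{29}{35}\right) 311 = \left(\left(-1\right) \frac{9}{7} \frac{1}{\frac{23}{7}} \left(9 + \frac{45}{7}\right) - \frac{29}{35}\right) 311 = \left(\left(-1\right) \frac{9}{7} \cdot \frac{7}{23} \cdot \frac{108}{7} - \frac{29}{35}\right) 311 = \left(- \frac{972}{161} - \frac{29}{35}\right) 311 = \left(- \frac{5527}{805}\right) 311 = - \frac{1718897}{805}$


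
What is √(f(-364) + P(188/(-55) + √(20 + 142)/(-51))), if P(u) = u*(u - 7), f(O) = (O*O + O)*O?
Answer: √(-42046736376114 + 2134605*√2)/935 ≈ 6935.1*I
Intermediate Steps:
f(O) = O*(O + O²) (f(O) = (O² + O)*O = (O + O²)*O = O*(O + O²))
P(u) = u*(-7 + u)
√(f(-364) + P(188/(-55) + √(20 + 142)/(-51))) = √((-364)²*(1 - 364) + (188/(-55) + √(20 + 142)/(-51))*(-7 + (188/(-55) + √(20 + 142)/(-51)))) = √(132496*(-363) + (188*(-1/55) + √162*(-1/51))*(-7 + (188*(-1/55) + √162*(-1/51)))) = √(-48096048 + (-188/55 + (9*√2)*(-1/51))*(-7 + (-188/55 + (9*√2)*(-1/51)))) = √(-48096048 + (-188/55 - 3*√2/17)*(-7 + (-188/55 - 3*√2/17))) = √(-48096048 + (-188/55 - 3*√2/17)*(-573/55 - 3*√2/17)) = √(-48096048 + (-573/55 - 3*√2/17)*(-188/55 - 3*√2/17))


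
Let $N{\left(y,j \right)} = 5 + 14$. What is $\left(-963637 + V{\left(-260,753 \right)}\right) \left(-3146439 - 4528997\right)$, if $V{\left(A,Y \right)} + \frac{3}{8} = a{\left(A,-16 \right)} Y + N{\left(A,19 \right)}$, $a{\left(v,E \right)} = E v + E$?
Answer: $- \frac{33108969885231}{2} \approx -1.6554 \cdot 10^{13}$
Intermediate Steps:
$N{\left(y,j \right)} = 19$
$a{\left(v,E \right)} = E + E v$
$V{\left(A,Y \right)} = \frac{149}{8} + Y \left(-16 - 16 A\right)$ ($V{\left(A,Y \right)} = - \frac{3}{8} + \left(- 16 \left(1 + A\right) Y + 19\right) = - \frac{3}{8} + \left(\left(-16 - 16 A\right) Y + 19\right) = - \frac{3}{8} + \left(Y \left(-16 - 16 A\right) + 19\right) = - \frac{3}{8} + \left(19 + Y \left(-16 - 16 A\right)\right) = \frac{149}{8} + Y \left(-16 - 16 A\right)$)
$\left(-963637 + V{\left(-260,753 \right)}\right) \left(-3146439 - 4528997\right) = \left(-963637 - \left(- \frac{149}{8} + 12048 \left(1 - 260\right)\right)\right) \left(-3146439 - 4528997\right) = \left(-963637 - \left(- \frac{149}{8} + 12048 \left(-259\right)\right)\right) \left(-7675436\right) = \left(-963637 + \left(\frac{149}{8} + 3120432\right)\right) \left(-7675436\right) = \left(-963637 + \frac{24963605}{8}\right) \left(-7675436\right) = \frac{17254509}{8} \left(-7675436\right) = - \frac{33108969885231}{2}$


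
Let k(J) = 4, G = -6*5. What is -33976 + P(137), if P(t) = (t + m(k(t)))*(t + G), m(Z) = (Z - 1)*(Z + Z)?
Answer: -16749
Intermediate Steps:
G = -30
m(Z) = 2*Z*(-1 + Z) (m(Z) = (-1 + Z)*(2*Z) = 2*Z*(-1 + Z))
P(t) = (-30 + t)*(24 + t) (P(t) = (t + 2*4*(-1 + 4))*(t - 30) = (t + 2*4*3)*(-30 + t) = (t + 24)*(-30 + t) = (24 + t)*(-30 + t) = (-30 + t)*(24 + t))
-33976 + P(137) = -33976 + (-720 + 137**2 - 6*137) = -33976 + (-720 + 18769 - 822) = -33976 + 17227 = -16749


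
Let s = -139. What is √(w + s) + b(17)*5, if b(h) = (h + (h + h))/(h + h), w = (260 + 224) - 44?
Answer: 15/2 + √301 ≈ 24.849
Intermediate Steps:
w = 440 (w = 484 - 44 = 440)
b(h) = 3/2 (b(h) = (h + 2*h)/((2*h)) = (3*h)*(1/(2*h)) = 3/2)
√(w + s) + b(17)*5 = √(440 - 139) + (3/2)*5 = √301 + 15/2 = 15/2 + √301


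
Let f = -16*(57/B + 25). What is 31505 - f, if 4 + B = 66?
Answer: 989511/31 ≈ 31920.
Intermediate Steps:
B = 62 (B = -4 + 66 = 62)
f = -12856/31 (f = -16*(57/62 + 25) = -16*1607/62 = -12856/31 ≈ -414.71)
31505 - f = 31505 - 1*(-12856/31) = 31505 + 12856/31 = 989511/31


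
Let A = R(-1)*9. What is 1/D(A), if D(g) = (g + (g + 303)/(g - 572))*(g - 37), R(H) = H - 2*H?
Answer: -563/133140 ≈ -0.0042286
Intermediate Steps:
R(H) = -H
A = 9 (A = -1*(-1)*9 = 1*9 = 9)
D(g) = (-37 + g)*(g + (303 + g)/(-572 + g)) (D(g) = (g + (303 + g)/(-572 + g))*(-37 + g) = (-37 + g)*(g + (303 + g)/(-572 + g)))
1/D(A) = 1/((-11211 + 9³ - 608*9² + 21430*9)/(-572 + 9)) = 1/((-11211 + 729 - 608*81 + 192870)/(-563)) = 1/(-(-11211 + 729 - 49248 + 192870)/563) = 1/(-1/563*133140) = 1/(-133140/563) = -563/133140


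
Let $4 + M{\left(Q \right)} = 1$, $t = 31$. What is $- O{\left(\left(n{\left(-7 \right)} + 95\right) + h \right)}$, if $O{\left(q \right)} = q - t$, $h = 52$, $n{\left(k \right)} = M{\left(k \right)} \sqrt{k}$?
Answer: $-116 + 3 i \sqrt{7} \approx -116.0 + 7.9373 i$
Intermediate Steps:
$M{\left(Q \right)} = -3$ ($M{\left(Q \right)} = -4 + 1 = -3$)
$n{\left(k \right)} = - 3 \sqrt{k}$
$O{\left(q \right)} = -31 + q$ ($O{\left(q \right)} = q - 31 = -31 + q$)
$- O{\left(\left(n{\left(-7 \right)} + 95\right) + h \right)} = - (-31 + \left(\left(- 3 \sqrt{-7} + 95\right) + 52\right)) = - (-31 + \left(\left(- 3 i \sqrt{7} + 95\right) + 52\right)) = - (-31 + \left(\left(95 - 3 i \sqrt{7}\right) + 52\right)) = - (-31 + \left(147 - 3 i \sqrt{7}\right)) = - (116 - 3 i \sqrt{7}) = -116 + 3 i \sqrt{7}$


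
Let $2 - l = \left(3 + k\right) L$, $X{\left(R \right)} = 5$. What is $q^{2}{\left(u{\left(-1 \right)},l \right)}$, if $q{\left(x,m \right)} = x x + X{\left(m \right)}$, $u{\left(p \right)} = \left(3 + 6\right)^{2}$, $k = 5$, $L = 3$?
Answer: $43112356$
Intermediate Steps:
$u{\left(p \right)} = 81$ ($u{\left(p \right)} = 9^{2} = 81$)
$l = -22$ ($l = 2 - \left(3 + 5\right) 3 = 2 - 8 \cdot 3 = 2 - 24 = -22$)
$q{\left(x,m \right)} = 5 + x^{2}$ ($q{\left(x,m \right)} = x x + 5 = x^{2} + 5 = 5 + x^{2}$)
$q^{2}{\left(u{\left(-1 \right)},l \right)} = \left(5 + 81^{2}\right)^{2} = \left(5 + 6561\right)^{2} = 6566^{2} = 43112356$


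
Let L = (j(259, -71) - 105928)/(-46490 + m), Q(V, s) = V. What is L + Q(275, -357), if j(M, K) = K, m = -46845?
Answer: 25773124/93335 ≈ 276.14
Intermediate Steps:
L = 105999/93335 (L = (-71 - 105928)/(-46490 - 46845) = -105999/(-93335) = -105999*(-1/93335) = 105999/93335 ≈ 1.1357)
L + Q(275, -357) = 105999/93335 + 275 = 25773124/93335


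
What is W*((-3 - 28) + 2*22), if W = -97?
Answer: -1261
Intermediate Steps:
W*((-3 - 28) + 2*22) = -97*((-3 - 28) + 2*22) = -97*(-31 + 44) = -97*13 = -1261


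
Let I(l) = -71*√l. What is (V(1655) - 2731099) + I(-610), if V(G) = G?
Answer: -2729444 - 71*I*√610 ≈ -2.7294e+6 - 1753.6*I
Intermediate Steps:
(V(1655) - 2731099) + I(-610) = (1655 - 2731099) - 71*I*√610 = -2729444 - 71*I*√610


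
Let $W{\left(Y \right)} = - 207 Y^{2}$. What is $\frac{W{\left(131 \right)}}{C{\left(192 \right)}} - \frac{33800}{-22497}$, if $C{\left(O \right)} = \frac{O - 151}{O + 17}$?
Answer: $- \frac{16702589022671}{922377} \approx -1.8108 \cdot 10^{7}$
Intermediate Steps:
$C{\left(O \right)} = \frac{-151 + O}{17 + O}$
$\frac{W{\left(131 \right)}}{C{\left(192 \right)}} - \frac{33800}{-22497} = \frac{\left(-207\right) 131^{2}}{\frac{1}{17 + 192} \left(-151 + 192\right)} - \frac{33800}{-22497} = \frac{\left(-207\right) 17161}{\frac{1}{209} \cdot 41} - - \frac{33800}{22497} = - \frac{3552327}{\frac{1}{209} \cdot 41} + \frac{33800}{22497} = - \frac{3552327}{\frac{41}{209}} + \frac{33800}{22497} = \left(-3552327\right) \frac{209}{41} + \frac{33800}{22497} = - \frac{742436343}{41} + \frac{33800}{22497} = - \frac{16702589022671}{922377}$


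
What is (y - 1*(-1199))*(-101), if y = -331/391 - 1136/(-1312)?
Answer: -3882738657/32062 ≈ -1.2110e+5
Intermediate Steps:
y = 619/32062 (y = -331*1/391 - 1136*(-1/1312) = -331/391 + 71/82 = 619/32062 ≈ 0.019306)
(y - 1*(-1199))*(-101) = (619/32062 - 1*(-1199))*(-101) = (619/32062 + 1199)*(-101) = (38442957/32062)*(-101) = -3882738657/32062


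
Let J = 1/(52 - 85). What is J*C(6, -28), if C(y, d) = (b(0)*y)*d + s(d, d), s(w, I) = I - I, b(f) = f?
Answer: 0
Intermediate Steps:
s(w, I) = 0
J = -1/33 (J = 1/(-33) = -1/33 ≈ -0.030303)
C(y, d) = 0 (C(y, d) = (0*y)*d + 0 = 0*d + 0 = 0 + 0 = 0)
J*C(6, -28) = -1/33*0 = 0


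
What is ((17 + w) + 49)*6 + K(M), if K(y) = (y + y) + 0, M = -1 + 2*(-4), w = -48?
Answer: 90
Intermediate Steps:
M = -9 (M = -1 - 8 = -9)
K(y) = 2*y (K(y) = 2*y + 0 = 2*y)
((17 + w) + 49)*6 + K(M) = ((17 - 48) + 49)*6 + 2*(-9) = (-31 + 49)*6 - 18 = 18*6 - 18 = 108 - 18 = 90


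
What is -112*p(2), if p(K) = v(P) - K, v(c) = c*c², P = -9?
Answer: 81872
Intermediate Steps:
v(c) = c³
p(K) = -729 - K (p(K) = (-9)³ - K = -729 - K)
-112*p(2) = -112*(-729 - 1*2) = -112*(-729 - 2) = -112*(-731) = 81872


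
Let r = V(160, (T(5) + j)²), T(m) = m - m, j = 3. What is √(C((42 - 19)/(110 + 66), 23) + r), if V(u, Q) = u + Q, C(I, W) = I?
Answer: 17*√1133/44 ≈ 13.005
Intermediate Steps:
T(m) = 0
V(u, Q) = Q + u
r = 169 (r = (0 + 3)² + 160 = 3² + 160 = 9 + 160 = 169)
√(C((42 - 19)/(110 + 66), 23) + r) = √((42 - 19)/(110 + 66) + 169) = √(23/176 + 169) = √(29767/176) = 17*√1133/44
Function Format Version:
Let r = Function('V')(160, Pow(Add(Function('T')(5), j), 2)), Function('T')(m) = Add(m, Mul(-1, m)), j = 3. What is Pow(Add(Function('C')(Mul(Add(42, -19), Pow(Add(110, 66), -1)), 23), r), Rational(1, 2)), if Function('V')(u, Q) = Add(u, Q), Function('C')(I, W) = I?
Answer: Mul(Rational(17, 44), Pow(1133, Rational(1, 2))) ≈ 13.005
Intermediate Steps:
Function('T')(m) = 0
Function('V')(u, Q) = Add(Q, u)
r = 169 (r = Add(Pow(Add(0, 3), 2), 160) = Add(Pow(3, 2), 160) = Add(9, 160) = 169)
Pow(Add(Function('C')(Mul(Add(42, -19), Pow(Add(110, 66), -1)), 23), r), Rational(1, 2)) = Pow(Add(Mul(Add(42, -19), Pow(Add(110, 66), -1)), 169), Rational(1, 2)) = Pow(Add(Mul(23, Pow(176, -1)), 169), Rational(1, 2)) = Pow(Add(Mul(23, Rational(1, 176)), 169), Rational(1, 2)) = Pow(Add(Rational(23, 176), 169), Rational(1, 2)) = Pow(Rational(29767, 176), Rational(1, 2)) = Mul(Rational(17, 44), Pow(1133, Rational(1, 2)))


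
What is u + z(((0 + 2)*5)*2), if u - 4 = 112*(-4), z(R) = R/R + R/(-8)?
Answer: -891/2 ≈ -445.50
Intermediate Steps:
z(R) = 1 - R/8 (z(R) = 1 + R*(-⅛) = 1 - R/8)
u = -444 (u = 4 + 112*(-4) = 4 - 448 = -444)
u + z(((0 + 2)*5)*2) = -444 + (1 - (0 + 2)*5*2/8) = -444 + (1 - 2*5*2/8) = -444 + (1 - 5*2/4) = -444 + (1 - ⅛*20) = -444 + (1 - 5/2) = -444 - 3/2 = -891/2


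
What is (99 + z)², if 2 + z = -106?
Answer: 81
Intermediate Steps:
z = -108 (z = -2 - 106 = -108)
(99 + z)² = (99 - 108)² = (-9)² = 81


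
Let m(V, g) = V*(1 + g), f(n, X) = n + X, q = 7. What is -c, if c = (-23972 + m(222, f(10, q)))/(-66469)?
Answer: -19976/66469 ≈ -0.30053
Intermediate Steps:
f(n, X) = X + n
c = 19976/66469 (c = (-23972 + 222*(1 + (7 + 10)))/(-66469) = (-23972 + 222*(1 + 17))*(-1/66469) = (-23972 + 222*18)*(-1/66469) = (-23972 + 3996)*(-1/66469) = -19976*(-1/66469) = 19976/66469 ≈ 0.30053)
-c = -1*19976/66469 = -19976/66469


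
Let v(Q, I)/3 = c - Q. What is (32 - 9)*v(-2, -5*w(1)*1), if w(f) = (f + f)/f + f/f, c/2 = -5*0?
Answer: 138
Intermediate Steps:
c = 0 (c = 2*(-5*0) = 2*0 = 0)
w(f) = 3 (w(f) = (2*f)/f + 1 = 2 + 1 = 3)
v(Q, I) = -3*Q (v(Q, I) = 3*(0 - Q) = 3*(-Q) = -3*Q)
(32 - 9)*v(-2, -5*w(1)*1) = (32 - 9)*(-3*(-2)) = 23*6 = 138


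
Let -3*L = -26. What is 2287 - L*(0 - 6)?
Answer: 2339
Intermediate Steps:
L = 26/3 (L = -⅓*(-26) = 26/3 ≈ 8.6667)
2287 - L*(0 - 6) = 2287 - 26*(0 - 6)/3 = 2287 - 26*(-6)/3 = 2287 - 1*(-52) = 2287 + 52 = 2339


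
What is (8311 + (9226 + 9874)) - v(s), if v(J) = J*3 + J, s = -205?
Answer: 28231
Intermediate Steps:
v(J) = 4*J (v(J) = 3*J + J = 4*J)
(8311 + (9226 + 9874)) - v(s) = (8311 + (9226 + 9874)) - 4*(-205) = (8311 + 19100) - 1*(-820) = 27411 + 820 = 28231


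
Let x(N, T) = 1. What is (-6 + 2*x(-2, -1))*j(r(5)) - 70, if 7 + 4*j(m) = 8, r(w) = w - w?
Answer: -71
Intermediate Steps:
r(w) = 0
j(m) = 1/4 (j(m) = -7/4 + (1/4)*8 = -7/4 + 2 = 1/4)
(-6 + 2*x(-2, -1))*j(r(5)) - 70 = (-6 + 2*1)*(1/4) - 70 = (-6 + 2)*(1/4) - 70 = -4*1/4 - 70 = -1 - 70 = -71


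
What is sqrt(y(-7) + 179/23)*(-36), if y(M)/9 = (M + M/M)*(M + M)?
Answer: -36*sqrt(404041)/23 ≈ -994.92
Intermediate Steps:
y(M) = 18*M*(1 + M) (y(M) = 9*((M + M/M)*(M + M)) = 9*((M + 1)*(2*M)) = 9*((1 + M)*(2*M)) = 9*(2*M*(1 + M)) = 18*M*(1 + M))
sqrt(y(-7) + 179/23)*(-36) = sqrt(18*(-7)*(1 - 7) + 179/23)*(-36) = sqrt(18*(-7)*(-6) + 179*(1/23))*(-36) = sqrt(756 + 179/23)*(-36) = sqrt(17567/23)*(-36) = (sqrt(404041)/23)*(-36) = -36*sqrt(404041)/23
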